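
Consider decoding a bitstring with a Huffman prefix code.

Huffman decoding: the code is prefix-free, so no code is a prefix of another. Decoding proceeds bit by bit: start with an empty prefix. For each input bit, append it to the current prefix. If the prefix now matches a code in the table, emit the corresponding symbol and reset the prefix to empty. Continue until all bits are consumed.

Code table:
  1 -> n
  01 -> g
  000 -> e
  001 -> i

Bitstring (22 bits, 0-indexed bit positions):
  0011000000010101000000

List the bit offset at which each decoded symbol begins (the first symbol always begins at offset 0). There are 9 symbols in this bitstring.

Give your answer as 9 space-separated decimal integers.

Bit 0: prefix='0' (no match yet)
Bit 1: prefix='00' (no match yet)
Bit 2: prefix='001' -> emit 'i', reset
Bit 3: prefix='1' -> emit 'n', reset
Bit 4: prefix='0' (no match yet)
Bit 5: prefix='00' (no match yet)
Bit 6: prefix='000' -> emit 'e', reset
Bit 7: prefix='0' (no match yet)
Bit 8: prefix='00' (no match yet)
Bit 9: prefix='000' -> emit 'e', reset
Bit 10: prefix='0' (no match yet)
Bit 11: prefix='01' -> emit 'g', reset
Bit 12: prefix='0' (no match yet)
Bit 13: prefix='01' -> emit 'g', reset
Bit 14: prefix='0' (no match yet)
Bit 15: prefix='01' -> emit 'g', reset
Bit 16: prefix='0' (no match yet)
Bit 17: prefix='00' (no match yet)
Bit 18: prefix='000' -> emit 'e', reset
Bit 19: prefix='0' (no match yet)
Bit 20: prefix='00' (no match yet)
Bit 21: prefix='000' -> emit 'e', reset

Answer: 0 3 4 7 10 12 14 16 19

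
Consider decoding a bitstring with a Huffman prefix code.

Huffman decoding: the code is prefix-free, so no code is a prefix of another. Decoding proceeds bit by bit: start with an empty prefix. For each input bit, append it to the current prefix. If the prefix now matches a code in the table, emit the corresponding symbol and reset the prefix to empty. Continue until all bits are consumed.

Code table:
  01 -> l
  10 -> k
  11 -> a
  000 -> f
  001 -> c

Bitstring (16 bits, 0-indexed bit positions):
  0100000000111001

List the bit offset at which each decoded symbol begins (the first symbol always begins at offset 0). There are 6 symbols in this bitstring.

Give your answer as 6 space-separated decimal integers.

Bit 0: prefix='0' (no match yet)
Bit 1: prefix='01' -> emit 'l', reset
Bit 2: prefix='0' (no match yet)
Bit 3: prefix='00' (no match yet)
Bit 4: prefix='000' -> emit 'f', reset
Bit 5: prefix='0' (no match yet)
Bit 6: prefix='00' (no match yet)
Bit 7: prefix='000' -> emit 'f', reset
Bit 8: prefix='0' (no match yet)
Bit 9: prefix='00' (no match yet)
Bit 10: prefix='001' -> emit 'c', reset
Bit 11: prefix='1' (no match yet)
Bit 12: prefix='11' -> emit 'a', reset
Bit 13: prefix='0' (no match yet)
Bit 14: prefix='00' (no match yet)
Bit 15: prefix='001' -> emit 'c', reset

Answer: 0 2 5 8 11 13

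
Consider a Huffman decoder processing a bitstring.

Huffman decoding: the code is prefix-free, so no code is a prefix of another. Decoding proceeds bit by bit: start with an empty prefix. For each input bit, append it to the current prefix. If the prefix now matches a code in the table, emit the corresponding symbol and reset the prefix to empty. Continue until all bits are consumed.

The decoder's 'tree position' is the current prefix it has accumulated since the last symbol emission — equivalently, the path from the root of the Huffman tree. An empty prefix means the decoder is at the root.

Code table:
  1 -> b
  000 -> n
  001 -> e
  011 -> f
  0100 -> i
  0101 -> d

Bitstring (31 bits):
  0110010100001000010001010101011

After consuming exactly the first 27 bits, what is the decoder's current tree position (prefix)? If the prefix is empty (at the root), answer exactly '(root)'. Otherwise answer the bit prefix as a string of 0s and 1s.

Answer: 010

Derivation:
Bit 0: prefix='0' (no match yet)
Bit 1: prefix='01' (no match yet)
Bit 2: prefix='011' -> emit 'f', reset
Bit 3: prefix='0' (no match yet)
Bit 4: prefix='00' (no match yet)
Bit 5: prefix='001' -> emit 'e', reset
Bit 6: prefix='0' (no match yet)
Bit 7: prefix='01' (no match yet)
Bit 8: prefix='010' (no match yet)
Bit 9: prefix='0100' -> emit 'i', reset
Bit 10: prefix='0' (no match yet)
Bit 11: prefix='00' (no match yet)
Bit 12: prefix='001' -> emit 'e', reset
Bit 13: prefix='0' (no match yet)
Bit 14: prefix='00' (no match yet)
Bit 15: prefix='000' -> emit 'n', reset
Bit 16: prefix='0' (no match yet)
Bit 17: prefix='01' (no match yet)
Bit 18: prefix='010' (no match yet)
Bit 19: prefix='0100' -> emit 'i', reset
Bit 20: prefix='0' (no match yet)
Bit 21: prefix='01' (no match yet)
Bit 22: prefix='010' (no match yet)
Bit 23: prefix='0101' -> emit 'd', reset
Bit 24: prefix='0' (no match yet)
Bit 25: prefix='01' (no match yet)
Bit 26: prefix='010' (no match yet)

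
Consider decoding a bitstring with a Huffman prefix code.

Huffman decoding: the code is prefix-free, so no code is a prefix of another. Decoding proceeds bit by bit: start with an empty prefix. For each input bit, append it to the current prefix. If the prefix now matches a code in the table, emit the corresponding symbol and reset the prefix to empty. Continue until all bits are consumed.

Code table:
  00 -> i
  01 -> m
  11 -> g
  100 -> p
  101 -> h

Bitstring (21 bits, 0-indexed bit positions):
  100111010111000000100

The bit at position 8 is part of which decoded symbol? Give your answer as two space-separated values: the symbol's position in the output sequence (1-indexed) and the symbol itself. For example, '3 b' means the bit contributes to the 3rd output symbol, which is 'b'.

Bit 0: prefix='1' (no match yet)
Bit 1: prefix='10' (no match yet)
Bit 2: prefix='100' -> emit 'p', reset
Bit 3: prefix='1' (no match yet)
Bit 4: prefix='11' -> emit 'g', reset
Bit 5: prefix='1' (no match yet)
Bit 6: prefix='10' (no match yet)
Bit 7: prefix='101' -> emit 'h', reset
Bit 8: prefix='0' (no match yet)
Bit 9: prefix='01' -> emit 'm', reset
Bit 10: prefix='1' (no match yet)
Bit 11: prefix='11' -> emit 'g', reset
Bit 12: prefix='0' (no match yet)

Answer: 4 m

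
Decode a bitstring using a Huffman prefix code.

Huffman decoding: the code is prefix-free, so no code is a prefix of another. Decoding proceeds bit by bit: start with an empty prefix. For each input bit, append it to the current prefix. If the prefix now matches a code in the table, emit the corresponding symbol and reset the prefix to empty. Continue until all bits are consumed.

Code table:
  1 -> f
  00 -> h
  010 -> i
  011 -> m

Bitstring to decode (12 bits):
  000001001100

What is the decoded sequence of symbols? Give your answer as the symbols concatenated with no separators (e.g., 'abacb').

Bit 0: prefix='0' (no match yet)
Bit 1: prefix='00' -> emit 'h', reset
Bit 2: prefix='0' (no match yet)
Bit 3: prefix='00' -> emit 'h', reset
Bit 4: prefix='0' (no match yet)
Bit 5: prefix='01' (no match yet)
Bit 6: prefix='010' -> emit 'i', reset
Bit 7: prefix='0' (no match yet)
Bit 8: prefix='01' (no match yet)
Bit 9: prefix='011' -> emit 'm', reset
Bit 10: prefix='0' (no match yet)
Bit 11: prefix='00' -> emit 'h', reset

Answer: hhimh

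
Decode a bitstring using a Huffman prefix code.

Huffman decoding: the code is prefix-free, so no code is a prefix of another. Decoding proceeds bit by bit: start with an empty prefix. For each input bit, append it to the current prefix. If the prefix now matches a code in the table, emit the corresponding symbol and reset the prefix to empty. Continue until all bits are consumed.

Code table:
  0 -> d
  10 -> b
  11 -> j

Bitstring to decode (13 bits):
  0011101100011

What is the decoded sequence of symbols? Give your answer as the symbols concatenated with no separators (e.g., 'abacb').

Bit 0: prefix='0' -> emit 'd', reset
Bit 1: prefix='0' -> emit 'd', reset
Bit 2: prefix='1' (no match yet)
Bit 3: prefix='11' -> emit 'j', reset
Bit 4: prefix='1' (no match yet)
Bit 5: prefix='10' -> emit 'b', reset
Bit 6: prefix='1' (no match yet)
Bit 7: prefix='11' -> emit 'j', reset
Bit 8: prefix='0' -> emit 'd', reset
Bit 9: prefix='0' -> emit 'd', reset
Bit 10: prefix='0' -> emit 'd', reset
Bit 11: prefix='1' (no match yet)
Bit 12: prefix='11' -> emit 'j', reset

Answer: ddjbjdddj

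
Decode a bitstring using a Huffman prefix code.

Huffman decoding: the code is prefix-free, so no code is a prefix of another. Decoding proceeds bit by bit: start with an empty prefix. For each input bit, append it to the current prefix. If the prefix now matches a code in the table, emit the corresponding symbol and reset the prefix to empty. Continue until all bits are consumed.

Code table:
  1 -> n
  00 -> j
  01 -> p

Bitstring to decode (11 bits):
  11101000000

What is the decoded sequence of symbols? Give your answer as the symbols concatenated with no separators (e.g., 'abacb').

Answer: nnnpjjj

Derivation:
Bit 0: prefix='1' -> emit 'n', reset
Bit 1: prefix='1' -> emit 'n', reset
Bit 2: prefix='1' -> emit 'n', reset
Bit 3: prefix='0' (no match yet)
Bit 4: prefix='01' -> emit 'p', reset
Bit 5: prefix='0' (no match yet)
Bit 6: prefix='00' -> emit 'j', reset
Bit 7: prefix='0' (no match yet)
Bit 8: prefix='00' -> emit 'j', reset
Bit 9: prefix='0' (no match yet)
Bit 10: prefix='00' -> emit 'j', reset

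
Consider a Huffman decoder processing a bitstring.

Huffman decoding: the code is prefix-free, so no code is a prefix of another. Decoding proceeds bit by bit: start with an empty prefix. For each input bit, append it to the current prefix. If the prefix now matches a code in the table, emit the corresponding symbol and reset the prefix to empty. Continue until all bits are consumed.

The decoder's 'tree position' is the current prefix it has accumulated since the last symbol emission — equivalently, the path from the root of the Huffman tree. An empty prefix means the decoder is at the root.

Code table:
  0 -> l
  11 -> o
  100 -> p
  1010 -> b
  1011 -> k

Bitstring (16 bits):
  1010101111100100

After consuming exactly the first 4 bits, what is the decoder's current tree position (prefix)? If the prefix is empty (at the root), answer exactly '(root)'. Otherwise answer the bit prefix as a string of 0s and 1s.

Answer: (root)

Derivation:
Bit 0: prefix='1' (no match yet)
Bit 1: prefix='10' (no match yet)
Bit 2: prefix='101' (no match yet)
Bit 3: prefix='1010' -> emit 'b', reset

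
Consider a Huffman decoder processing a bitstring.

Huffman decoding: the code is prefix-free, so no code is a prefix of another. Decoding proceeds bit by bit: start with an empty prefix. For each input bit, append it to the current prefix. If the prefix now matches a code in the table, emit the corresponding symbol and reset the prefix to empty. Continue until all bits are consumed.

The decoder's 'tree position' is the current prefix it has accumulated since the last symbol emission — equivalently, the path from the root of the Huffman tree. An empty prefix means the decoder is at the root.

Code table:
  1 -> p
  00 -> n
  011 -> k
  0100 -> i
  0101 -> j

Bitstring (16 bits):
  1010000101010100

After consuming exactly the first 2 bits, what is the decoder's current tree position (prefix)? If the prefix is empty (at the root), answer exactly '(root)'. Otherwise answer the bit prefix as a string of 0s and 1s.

Answer: 0

Derivation:
Bit 0: prefix='1' -> emit 'p', reset
Bit 1: prefix='0' (no match yet)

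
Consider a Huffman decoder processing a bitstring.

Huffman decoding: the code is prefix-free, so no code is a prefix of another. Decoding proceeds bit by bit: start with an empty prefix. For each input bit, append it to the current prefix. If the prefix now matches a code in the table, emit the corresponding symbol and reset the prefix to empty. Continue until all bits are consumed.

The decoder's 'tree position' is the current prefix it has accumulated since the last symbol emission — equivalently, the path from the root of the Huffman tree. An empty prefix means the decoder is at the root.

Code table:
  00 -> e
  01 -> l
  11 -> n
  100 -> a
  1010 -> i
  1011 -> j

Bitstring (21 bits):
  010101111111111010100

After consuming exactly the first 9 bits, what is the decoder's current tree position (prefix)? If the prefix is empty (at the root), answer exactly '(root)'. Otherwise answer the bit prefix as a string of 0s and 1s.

Bit 0: prefix='0' (no match yet)
Bit 1: prefix='01' -> emit 'l', reset
Bit 2: prefix='0' (no match yet)
Bit 3: prefix='01' -> emit 'l', reset
Bit 4: prefix='0' (no match yet)
Bit 5: prefix='01' -> emit 'l', reset
Bit 6: prefix='1' (no match yet)
Bit 7: prefix='11' -> emit 'n', reset
Bit 8: prefix='1' (no match yet)

Answer: 1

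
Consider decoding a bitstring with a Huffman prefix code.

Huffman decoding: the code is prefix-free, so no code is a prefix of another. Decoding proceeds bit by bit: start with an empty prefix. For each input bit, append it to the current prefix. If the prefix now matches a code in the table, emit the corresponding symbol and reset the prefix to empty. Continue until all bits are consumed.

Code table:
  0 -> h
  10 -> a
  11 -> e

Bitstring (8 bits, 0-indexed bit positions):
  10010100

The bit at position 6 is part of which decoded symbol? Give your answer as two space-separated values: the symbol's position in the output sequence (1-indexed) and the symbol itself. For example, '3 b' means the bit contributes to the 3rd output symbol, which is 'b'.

Answer: 4 a

Derivation:
Bit 0: prefix='1' (no match yet)
Bit 1: prefix='10' -> emit 'a', reset
Bit 2: prefix='0' -> emit 'h', reset
Bit 3: prefix='1' (no match yet)
Bit 4: prefix='10' -> emit 'a', reset
Bit 5: prefix='1' (no match yet)
Bit 6: prefix='10' -> emit 'a', reset
Bit 7: prefix='0' -> emit 'h', reset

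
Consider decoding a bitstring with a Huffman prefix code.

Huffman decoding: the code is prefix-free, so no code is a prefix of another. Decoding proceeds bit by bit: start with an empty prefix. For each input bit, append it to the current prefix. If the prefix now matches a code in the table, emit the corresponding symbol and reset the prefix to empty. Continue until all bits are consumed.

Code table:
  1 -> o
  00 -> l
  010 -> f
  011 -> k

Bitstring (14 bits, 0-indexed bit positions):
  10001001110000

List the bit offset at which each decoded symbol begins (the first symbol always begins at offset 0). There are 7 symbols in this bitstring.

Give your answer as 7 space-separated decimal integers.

Bit 0: prefix='1' -> emit 'o', reset
Bit 1: prefix='0' (no match yet)
Bit 2: prefix='00' -> emit 'l', reset
Bit 3: prefix='0' (no match yet)
Bit 4: prefix='01' (no match yet)
Bit 5: prefix='010' -> emit 'f', reset
Bit 6: prefix='0' (no match yet)
Bit 7: prefix='01' (no match yet)
Bit 8: prefix='011' -> emit 'k', reset
Bit 9: prefix='1' -> emit 'o', reset
Bit 10: prefix='0' (no match yet)
Bit 11: prefix='00' -> emit 'l', reset
Bit 12: prefix='0' (no match yet)
Bit 13: prefix='00' -> emit 'l', reset

Answer: 0 1 3 6 9 10 12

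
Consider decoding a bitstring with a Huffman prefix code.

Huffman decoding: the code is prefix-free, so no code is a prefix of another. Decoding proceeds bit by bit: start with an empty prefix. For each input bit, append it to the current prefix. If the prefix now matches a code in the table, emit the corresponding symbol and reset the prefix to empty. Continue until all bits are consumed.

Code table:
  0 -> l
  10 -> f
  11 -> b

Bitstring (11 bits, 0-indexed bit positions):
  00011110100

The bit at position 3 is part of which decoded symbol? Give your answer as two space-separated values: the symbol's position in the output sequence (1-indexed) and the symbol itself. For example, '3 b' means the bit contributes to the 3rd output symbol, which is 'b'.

Answer: 4 b

Derivation:
Bit 0: prefix='0' -> emit 'l', reset
Bit 1: prefix='0' -> emit 'l', reset
Bit 2: prefix='0' -> emit 'l', reset
Bit 3: prefix='1' (no match yet)
Bit 4: prefix='11' -> emit 'b', reset
Bit 5: prefix='1' (no match yet)
Bit 6: prefix='11' -> emit 'b', reset
Bit 7: prefix='0' -> emit 'l', reset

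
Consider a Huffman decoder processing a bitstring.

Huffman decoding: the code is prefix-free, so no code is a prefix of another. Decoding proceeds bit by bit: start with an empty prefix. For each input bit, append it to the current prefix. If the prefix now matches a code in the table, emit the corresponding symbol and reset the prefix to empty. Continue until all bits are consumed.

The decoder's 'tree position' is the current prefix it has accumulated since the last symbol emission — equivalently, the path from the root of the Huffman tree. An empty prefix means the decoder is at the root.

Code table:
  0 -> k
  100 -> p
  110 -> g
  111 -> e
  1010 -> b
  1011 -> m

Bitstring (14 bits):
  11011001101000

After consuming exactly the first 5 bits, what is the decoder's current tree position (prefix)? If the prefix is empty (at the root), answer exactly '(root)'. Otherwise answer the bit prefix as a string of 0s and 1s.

Answer: 11

Derivation:
Bit 0: prefix='1' (no match yet)
Bit 1: prefix='11' (no match yet)
Bit 2: prefix='110' -> emit 'g', reset
Bit 3: prefix='1' (no match yet)
Bit 4: prefix='11' (no match yet)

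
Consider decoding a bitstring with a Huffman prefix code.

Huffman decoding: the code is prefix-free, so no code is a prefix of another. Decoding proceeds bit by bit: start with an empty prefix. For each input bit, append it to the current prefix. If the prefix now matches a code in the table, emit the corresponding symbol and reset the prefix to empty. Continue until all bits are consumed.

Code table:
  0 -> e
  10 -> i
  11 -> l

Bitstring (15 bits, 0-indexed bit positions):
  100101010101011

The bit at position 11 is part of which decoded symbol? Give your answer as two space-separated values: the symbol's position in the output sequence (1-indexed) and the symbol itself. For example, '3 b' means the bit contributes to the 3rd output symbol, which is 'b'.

Bit 0: prefix='1' (no match yet)
Bit 1: prefix='10' -> emit 'i', reset
Bit 2: prefix='0' -> emit 'e', reset
Bit 3: prefix='1' (no match yet)
Bit 4: prefix='10' -> emit 'i', reset
Bit 5: prefix='1' (no match yet)
Bit 6: prefix='10' -> emit 'i', reset
Bit 7: prefix='1' (no match yet)
Bit 8: prefix='10' -> emit 'i', reset
Bit 9: prefix='1' (no match yet)
Bit 10: prefix='10' -> emit 'i', reset
Bit 11: prefix='1' (no match yet)
Bit 12: prefix='10' -> emit 'i', reset
Bit 13: prefix='1' (no match yet)
Bit 14: prefix='11' -> emit 'l', reset

Answer: 7 i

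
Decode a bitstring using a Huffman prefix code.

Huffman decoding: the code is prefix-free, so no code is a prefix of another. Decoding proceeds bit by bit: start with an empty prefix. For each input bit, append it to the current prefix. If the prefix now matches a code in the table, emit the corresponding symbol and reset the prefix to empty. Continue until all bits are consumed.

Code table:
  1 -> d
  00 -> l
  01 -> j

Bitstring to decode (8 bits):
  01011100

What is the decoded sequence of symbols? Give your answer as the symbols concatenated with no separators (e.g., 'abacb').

Answer: jjddl

Derivation:
Bit 0: prefix='0' (no match yet)
Bit 1: prefix='01' -> emit 'j', reset
Bit 2: prefix='0' (no match yet)
Bit 3: prefix='01' -> emit 'j', reset
Bit 4: prefix='1' -> emit 'd', reset
Bit 5: prefix='1' -> emit 'd', reset
Bit 6: prefix='0' (no match yet)
Bit 7: prefix='00' -> emit 'l', reset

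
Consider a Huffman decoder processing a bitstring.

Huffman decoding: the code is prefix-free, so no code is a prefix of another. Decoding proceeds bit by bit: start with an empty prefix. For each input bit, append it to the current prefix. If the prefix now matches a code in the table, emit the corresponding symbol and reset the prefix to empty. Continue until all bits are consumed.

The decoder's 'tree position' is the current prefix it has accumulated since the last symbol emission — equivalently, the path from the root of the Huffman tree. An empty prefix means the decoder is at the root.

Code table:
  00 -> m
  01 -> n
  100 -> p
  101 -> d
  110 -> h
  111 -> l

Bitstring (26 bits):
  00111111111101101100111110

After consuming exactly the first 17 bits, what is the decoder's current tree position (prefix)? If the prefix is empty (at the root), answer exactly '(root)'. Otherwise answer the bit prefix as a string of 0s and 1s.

Bit 0: prefix='0' (no match yet)
Bit 1: prefix='00' -> emit 'm', reset
Bit 2: prefix='1' (no match yet)
Bit 3: prefix='11' (no match yet)
Bit 4: prefix='111' -> emit 'l', reset
Bit 5: prefix='1' (no match yet)
Bit 6: prefix='11' (no match yet)
Bit 7: prefix='111' -> emit 'l', reset
Bit 8: prefix='1' (no match yet)
Bit 9: prefix='11' (no match yet)
Bit 10: prefix='111' -> emit 'l', reset
Bit 11: prefix='1' (no match yet)
Bit 12: prefix='10' (no match yet)
Bit 13: prefix='101' -> emit 'd', reset
Bit 14: prefix='1' (no match yet)
Bit 15: prefix='10' (no match yet)
Bit 16: prefix='101' -> emit 'd', reset

Answer: (root)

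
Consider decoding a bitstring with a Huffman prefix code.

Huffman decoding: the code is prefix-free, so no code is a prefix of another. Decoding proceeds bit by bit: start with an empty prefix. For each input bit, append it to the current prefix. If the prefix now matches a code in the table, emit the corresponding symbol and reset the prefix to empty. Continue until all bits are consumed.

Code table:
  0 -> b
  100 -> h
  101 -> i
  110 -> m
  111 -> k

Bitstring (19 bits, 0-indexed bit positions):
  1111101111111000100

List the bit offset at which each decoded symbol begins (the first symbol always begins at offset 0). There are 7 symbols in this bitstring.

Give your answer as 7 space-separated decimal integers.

Bit 0: prefix='1' (no match yet)
Bit 1: prefix='11' (no match yet)
Bit 2: prefix='111' -> emit 'k', reset
Bit 3: prefix='1' (no match yet)
Bit 4: prefix='11' (no match yet)
Bit 5: prefix='110' -> emit 'm', reset
Bit 6: prefix='1' (no match yet)
Bit 7: prefix='11' (no match yet)
Bit 8: prefix='111' -> emit 'k', reset
Bit 9: prefix='1' (no match yet)
Bit 10: prefix='11' (no match yet)
Bit 11: prefix='111' -> emit 'k', reset
Bit 12: prefix='1' (no match yet)
Bit 13: prefix='10' (no match yet)
Bit 14: prefix='100' -> emit 'h', reset
Bit 15: prefix='0' -> emit 'b', reset
Bit 16: prefix='1' (no match yet)
Bit 17: prefix='10' (no match yet)
Bit 18: prefix='100' -> emit 'h', reset

Answer: 0 3 6 9 12 15 16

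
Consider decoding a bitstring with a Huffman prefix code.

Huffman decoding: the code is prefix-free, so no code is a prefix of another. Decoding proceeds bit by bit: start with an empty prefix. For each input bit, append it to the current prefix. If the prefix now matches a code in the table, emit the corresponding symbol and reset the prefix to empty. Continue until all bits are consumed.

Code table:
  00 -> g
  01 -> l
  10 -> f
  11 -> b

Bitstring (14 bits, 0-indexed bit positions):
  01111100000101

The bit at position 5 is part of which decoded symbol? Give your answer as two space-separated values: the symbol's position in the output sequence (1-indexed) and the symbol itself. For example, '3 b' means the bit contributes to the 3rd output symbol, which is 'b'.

Bit 0: prefix='0' (no match yet)
Bit 1: prefix='01' -> emit 'l', reset
Bit 2: prefix='1' (no match yet)
Bit 3: prefix='11' -> emit 'b', reset
Bit 4: prefix='1' (no match yet)
Bit 5: prefix='11' -> emit 'b', reset
Bit 6: prefix='0' (no match yet)
Bit 7: prefix='00' -> emit 'g', reset
Bit 8: prefix='0' (no match yet)
Bit 9: prefix='00' -> emit 'g', reset

Answer: 3 b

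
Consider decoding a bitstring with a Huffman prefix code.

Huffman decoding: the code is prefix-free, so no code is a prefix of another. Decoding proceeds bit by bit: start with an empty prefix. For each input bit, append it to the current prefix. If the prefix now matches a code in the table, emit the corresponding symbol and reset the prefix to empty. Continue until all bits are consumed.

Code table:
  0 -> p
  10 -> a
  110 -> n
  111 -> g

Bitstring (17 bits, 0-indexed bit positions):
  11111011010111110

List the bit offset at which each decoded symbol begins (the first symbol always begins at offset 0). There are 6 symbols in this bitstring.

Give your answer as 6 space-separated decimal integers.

Answer: 0 3 6 9 11 14

Derivation:
Bit 0: prefix='1' (no match yet)
Bit 1: prefix='11' (no match yet)
Bit 2: prefix='111' -> emit 'g', reset
Bit 3: prefix='1' (no match yet)
Bit 4: prefix='11' (no match yet)
Bit 5: prefix='110' -> emit 'n', reset
Bit 6: prefix='1' (no match yet)
Bit 7: prefix='11' (no match yet)
Bit 8: prefix='110' -> emit 'n', reset
Bit 9: prefix='1' (no match yet)
Bit 10: prefix='10' -> emit 'a', reset
Bit 11: prefix='1' (no match yet)
Bit 12: prefix='11' (no match yet)
Bit 13: prefix='111' -> emit 'g', reset
Bit 14: prefix='1' (no match yet)
Bit 15: prefix='11' (no match yet)
Bit 16: prefix='110' -> emit 'n', reset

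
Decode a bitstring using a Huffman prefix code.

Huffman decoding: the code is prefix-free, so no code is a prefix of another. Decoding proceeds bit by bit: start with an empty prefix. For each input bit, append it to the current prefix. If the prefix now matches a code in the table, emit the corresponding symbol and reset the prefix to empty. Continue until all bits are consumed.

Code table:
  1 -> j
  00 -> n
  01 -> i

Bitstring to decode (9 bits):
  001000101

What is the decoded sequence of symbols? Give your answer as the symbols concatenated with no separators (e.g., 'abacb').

Answer: njnii

Derivation:
Bit 0: prefix='0' (no match yet)
Bit 1: prefix='00' -> emit 'n', reset
Bit 2: prefix='1' -> emit 'j', reset
Bit 3: prefix='0' (no match yet)
Bit 4: prefix='00' -> emit 'n', reset
Bit 5: prefix='0' (no match yet)
Bit 6: prefix='01' -> emit 'i', reset
Bit 7: prefix='0' (no match yet)
Bit 8: prefix='01' -> emit 'i', reset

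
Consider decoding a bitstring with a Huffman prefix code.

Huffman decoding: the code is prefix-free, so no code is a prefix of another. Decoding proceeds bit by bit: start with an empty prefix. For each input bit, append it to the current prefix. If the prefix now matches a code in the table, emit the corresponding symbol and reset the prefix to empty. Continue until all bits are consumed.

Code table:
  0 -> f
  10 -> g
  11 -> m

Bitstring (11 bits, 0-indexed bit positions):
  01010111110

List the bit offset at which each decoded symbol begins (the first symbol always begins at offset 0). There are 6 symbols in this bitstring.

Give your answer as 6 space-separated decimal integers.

Answer: 0 1 3 5 7 9

Derivation:
Bit 0: prefix='0' -> emit 'f', reset
Bit 1: prefix='1' (no match yet)
Bit 2: prefix='10' -> emit 'g', reset
Bit 3: prefix='1' (no match yet)
Bit 4: prefix='10' -> emit 'g', reset
Bit 5: prefix='1' (no match yet)
Bit 6: prefix='11' -> emit 'm', reset
Bit 7: prefix='1' (no match yet)
Bit 8: prefix='11' -> emit 'm', reset
Bit 9: prefix='1' (no match yet)
Bit 10: prefix='10' -> emit 'g', reset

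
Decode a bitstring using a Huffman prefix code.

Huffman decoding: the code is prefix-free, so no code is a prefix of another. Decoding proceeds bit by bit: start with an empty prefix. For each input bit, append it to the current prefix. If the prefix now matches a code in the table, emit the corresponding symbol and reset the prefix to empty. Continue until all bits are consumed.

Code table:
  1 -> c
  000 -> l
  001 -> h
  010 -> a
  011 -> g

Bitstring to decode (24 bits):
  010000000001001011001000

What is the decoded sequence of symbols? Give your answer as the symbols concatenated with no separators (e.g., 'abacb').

Bit 0: prefix='0' (no match yet)
Bit 1: prefix='01' (no match yet)
Bit 2: prefix='010' -> emit 'a', reset
Bit 3: prefix='0' (no match yet)
Bit 4: prefix='00' (no match yet)
Bit 5: prefix='000' -> emit 'l', reset
Bit 6: prefix='0' (no match yet)
Bit 7: prefix='00' (no match yet)
Bit 8: prefix='000' -> emit 'l', reset
Bit 9: prefix='0' (no match yet)
Bit 10: prefix='00' (no match yet)
Bit 11: prefix='001' -> emit 'h', reset
Bit 12: prefix='0' (no match yet)
Bit 13: prefix='00' (no match yet)
Bit 14: prefix='001' -> emit 'h', reset
Bit 15: prefix='0' (no match yet)
Bit 16: prefix='01' (no match yet)
Bit 17: prefix='011' -> emit 'g', reset
Bit 18: prefix='0' (no match yet)
Bit 19: prefix='00' (no match yet)
Bit 20: prefix='001' -> emit 'h', reset
Bit 21: prefix='0' (no match yet)
Bit 22: prefix='00' (no match yet)
Bit 23: prefix='000' -> emit 'l', reset

Answer: allhhghl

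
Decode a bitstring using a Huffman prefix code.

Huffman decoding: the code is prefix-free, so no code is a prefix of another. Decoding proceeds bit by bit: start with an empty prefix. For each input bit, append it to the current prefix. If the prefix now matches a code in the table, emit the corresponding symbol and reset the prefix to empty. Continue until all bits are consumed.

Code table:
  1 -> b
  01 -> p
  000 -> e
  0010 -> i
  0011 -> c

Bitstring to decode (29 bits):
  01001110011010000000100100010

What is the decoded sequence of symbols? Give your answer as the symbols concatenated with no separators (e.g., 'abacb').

Bit 0: prefix='0' (no match yet)
Bit 1: prefix='01' -> emit 'p', reset
Bit 2: prefix='0' (no match yet)
Bit 3: prefix='00' (no match yet)
Bit 4: prefix='001' (no match yet)
Bit 5: prefix='0011' -> emit 'c', reset
Bit 6: prefix='1' -> emit 'b', reset
Bit 7: prefix='0' (no match yet)
Bit 8: prefix='00' (no match yet)
Bit 9: prefix='001' (no match yet)
Bit 10: prefix='0011' -> emit 'c', reset
Bit 11: prefix='0' (no match yet)
Bit 12: prefix='01' -> emit 'p', reset
Bit 13: prefix='0' (no match yet)
Bit 14: prefix='00' (no match yet)
Bit 15: prefix='000' -> emit 'e', reset
Bit 16: prefix='0' (no match yet)
Bit 17: prefix='00' (no match yet)
Bit 18: prefix='000' -> emit 'e', reset
Bit 19: prefix='0' (no match yet)
Bit 20: prefix='01' -> emit 'p', reset
Bit 21: prefix='0' (no match yet)
Bit 22: prefix='00' (no match yet)
Bit 23: prefix='001' (no match yet)
Bit 24: prefix='0010' -> emit 'i', reset
Bit 25: prefix='0' (no match yet)
Bit 26: prefix='00' (no match yet)
Bit 27: prefix='001' (no match yet)
Bit 28: prefix='0010' -> emit 'i', reset

Answer: pcbcpeepii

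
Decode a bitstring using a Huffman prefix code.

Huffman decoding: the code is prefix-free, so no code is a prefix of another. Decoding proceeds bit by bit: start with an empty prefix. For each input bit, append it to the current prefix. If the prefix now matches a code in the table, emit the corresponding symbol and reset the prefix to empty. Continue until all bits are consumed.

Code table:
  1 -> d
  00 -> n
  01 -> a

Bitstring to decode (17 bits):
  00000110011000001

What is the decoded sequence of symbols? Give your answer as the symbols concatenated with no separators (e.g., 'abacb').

Answer: nnadnddnna

Derivation:
Bit 0: prefix='0' (no match yet)
Bit 1: prefix='00' -> emit 'n', reset
Bit 2: prefix='0' (no match yet)
Bit 3: prefix='00' -> emit 'n', reset
Bit 4: prefix='0' (no match yet)
Bit 5: prefix='01' -> emit 'a', reset
Bit 6: prefix='1' -> emit 'd', reset
Bit 7: prefix='0' (no match yet)
Bit 8: prefix='00' -> emit 'n', reset
Bit 9: prefix='1' -> emit 'd', reset
Bit 10: prefix='1' -> emit 'd', reset
Bit 11: prefix='0' (no match yet)
Bit 12: prefix='00' -> emit 'n', reset
Bit 13: prefix='0' (no match yet)
Bit 14: prefix='00' -> emit 'n', reset
Bit 15: prefix='0' (no match yet)
Bit 16: prefix='01' -> emit 'a', reset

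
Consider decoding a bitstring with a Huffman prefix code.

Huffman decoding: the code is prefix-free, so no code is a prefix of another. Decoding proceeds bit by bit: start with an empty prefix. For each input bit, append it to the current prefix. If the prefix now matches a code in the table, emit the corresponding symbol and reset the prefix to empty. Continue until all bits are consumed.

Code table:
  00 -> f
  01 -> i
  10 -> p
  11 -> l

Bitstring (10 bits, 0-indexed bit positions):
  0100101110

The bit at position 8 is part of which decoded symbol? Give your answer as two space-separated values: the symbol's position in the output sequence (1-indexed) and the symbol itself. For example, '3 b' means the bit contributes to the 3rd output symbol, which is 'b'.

Bit 0: prefix='0' (no match yet)
Bit 1: prefix='01' -> emit 'i', reset
Bit 2: prefix='0' (no match yet)
Bit 3: prefix='00' -> emit 'f', reset
Bit 4: prefix='1' (no match yet)
Bit 5: prefix='10' -> emit 'p', reset
Bit 6: prefix='1' (no match yet)
Bit 7: prefix='11' -> emit 'l', reset
Bit 8: prefix='1' (no match yet)
Bit 9: prefix='10' -> emit 'p', reset

Answer: 5 p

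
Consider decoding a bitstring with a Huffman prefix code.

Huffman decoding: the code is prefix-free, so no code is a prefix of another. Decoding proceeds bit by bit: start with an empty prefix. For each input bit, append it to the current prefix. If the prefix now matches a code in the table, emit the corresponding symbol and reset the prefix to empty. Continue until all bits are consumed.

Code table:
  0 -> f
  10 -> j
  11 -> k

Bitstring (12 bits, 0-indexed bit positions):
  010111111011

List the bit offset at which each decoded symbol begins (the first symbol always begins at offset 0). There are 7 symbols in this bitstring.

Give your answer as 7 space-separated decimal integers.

Bit 0: prefix='0' -> emit 'f', reset
Bit 1: prefix='1' (no match yet)
Bit 2: prefix='10' -> emit 'j', reset
Bit 3: prefix='1' (no match yet)
Bit 4: prefix='11' -> emit 'k', reset
Bit 5: prefix='1' (no match yet)
Bit 6: prefix='11' -> emit 'k', reset
Bit 7: prefix='1' (no match yet)
Bit 8: prefix='11' -> emit 'k', reset
Bit 9: prefix='0' -> emit 'f', reset
Bit 10: prefix='1' (no match yet)
Bit 11: prefix='11' -> emit 'k', reset

Answer: 0 1 3 5 7 9 10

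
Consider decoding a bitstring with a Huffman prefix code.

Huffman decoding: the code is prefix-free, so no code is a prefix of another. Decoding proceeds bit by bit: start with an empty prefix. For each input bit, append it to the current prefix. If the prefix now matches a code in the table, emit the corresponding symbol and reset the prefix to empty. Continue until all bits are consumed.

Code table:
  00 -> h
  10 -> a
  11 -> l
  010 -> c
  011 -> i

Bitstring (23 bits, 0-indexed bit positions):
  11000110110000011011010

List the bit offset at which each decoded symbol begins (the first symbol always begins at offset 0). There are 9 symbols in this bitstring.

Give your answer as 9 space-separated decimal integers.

Answer: 0 2 4 7 10 12 14 17 20

Derivation:
Bit 0: prefix='1' (no match yet)
Bit 1: prefix='11' -> emit 'l', reset
Bit 2: prefix='0' (no match yet)
Bit 3: prefix='00' -> emit 'h', reset
Bit 4: prefix='0' (no match yet)
Bit 5: prefix='01' (no match yet)
Bit 6: prefix='011' -> emit 'i', reset
Bit 7: prefix='0' (no match yet)
Bit 8: prefix='01' (no match yet)
Bit 9: prefix='011' -> emit 'i', reset
Bit 10: prefix='0' (no match yet)
Bit 11: prefix='00' -> emit 'h', reset
Bit 12: prefix='0' (no match yet)
Bit 13: prefix='00' -> emit 'h', reset
Bit 14: prefix='0' (no match yet)
Bit 15: prefix='01' (no match yet)
Bit 16: prefix='011' -> emit 'i', reset
Bit 17: prefix='0' (no match yet)
Bit 18: prefix='01' (no match yet)
Bit 19: prefix='011' -> emit 'i', reset
Bit 20: prefix='0' (no match yet)
Bit 21: prefix='01' (no match yet)
Bit 22: prefix='010' -> emit 'c', reset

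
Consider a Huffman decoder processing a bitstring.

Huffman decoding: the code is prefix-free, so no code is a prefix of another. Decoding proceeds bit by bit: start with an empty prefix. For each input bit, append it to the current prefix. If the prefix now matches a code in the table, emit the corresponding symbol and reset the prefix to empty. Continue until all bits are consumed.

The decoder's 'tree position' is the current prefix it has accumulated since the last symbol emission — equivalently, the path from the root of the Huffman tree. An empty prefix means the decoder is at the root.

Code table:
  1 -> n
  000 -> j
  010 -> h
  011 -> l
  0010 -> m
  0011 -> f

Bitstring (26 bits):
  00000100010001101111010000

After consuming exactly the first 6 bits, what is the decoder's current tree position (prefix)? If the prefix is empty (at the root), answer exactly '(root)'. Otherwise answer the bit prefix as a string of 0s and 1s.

Bit 0: prefix='0' (no match yet)
Bit 1: prefix='00' (no match yet)
Bit 2: prefix='000' -> emit 'j', reset
Bit 3: prefix='0' (no match yet)
Bit 4: prefix='00' (no match yet)
Bit 5: prefix='001' (no match yet)

Answer: 001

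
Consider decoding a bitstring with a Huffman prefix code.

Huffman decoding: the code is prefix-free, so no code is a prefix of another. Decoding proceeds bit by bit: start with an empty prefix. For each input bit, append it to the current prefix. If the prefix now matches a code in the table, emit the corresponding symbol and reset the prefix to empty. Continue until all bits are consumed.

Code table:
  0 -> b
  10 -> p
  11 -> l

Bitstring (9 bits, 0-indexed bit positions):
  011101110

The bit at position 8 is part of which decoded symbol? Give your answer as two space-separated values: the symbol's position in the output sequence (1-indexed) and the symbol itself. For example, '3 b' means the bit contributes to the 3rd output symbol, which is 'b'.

Answer: 5 p

Derivation:
Bit 0: prefix='0' -> emit 'b', reset
Bit 1: prefix='1' (no match yet)
Bit 2: prefix='11' -> emit 'l', reset
Bit 3: prefix='1' (no match yet)
Bit 4: prefix='10' -> emit 'p', reset
Bit 5: prefix='1' (no match yet)
Bit 6: prefix='11' -> emit 'l', reset
Bit 7: prefix='1' (no match yet)
Bit 8: prefix='10' -> emit 'p', reset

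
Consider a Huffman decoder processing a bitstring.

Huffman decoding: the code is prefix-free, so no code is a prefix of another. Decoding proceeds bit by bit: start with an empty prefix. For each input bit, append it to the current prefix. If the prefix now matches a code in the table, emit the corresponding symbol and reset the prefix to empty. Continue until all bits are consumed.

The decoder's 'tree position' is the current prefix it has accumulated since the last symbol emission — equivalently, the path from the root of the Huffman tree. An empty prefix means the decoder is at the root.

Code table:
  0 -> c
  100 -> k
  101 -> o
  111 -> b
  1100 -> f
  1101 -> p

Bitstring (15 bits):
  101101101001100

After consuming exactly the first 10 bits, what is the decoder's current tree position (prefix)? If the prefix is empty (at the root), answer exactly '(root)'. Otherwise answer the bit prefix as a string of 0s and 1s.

Answer: (root)

Derivation:
Bit 0: prefix='1' (no match yet)
Bit 1: prefix='10' (no match yet)
Bit 2: prefix='101' -> emit 'o', reset
Bit 3: prefix='1' (no match yet)
Bit 4: prefix='10' (no match yet)
Bit 5: prefix='101' -> emit 'o', reset
Bit 6: prefix='1' (no match yet)
Bit 7: prefix='10' (no match yet)
Bit 8: prefix='101' -> emit 'o', reset
Bit 9: prefix='0' -> emit 'c', reset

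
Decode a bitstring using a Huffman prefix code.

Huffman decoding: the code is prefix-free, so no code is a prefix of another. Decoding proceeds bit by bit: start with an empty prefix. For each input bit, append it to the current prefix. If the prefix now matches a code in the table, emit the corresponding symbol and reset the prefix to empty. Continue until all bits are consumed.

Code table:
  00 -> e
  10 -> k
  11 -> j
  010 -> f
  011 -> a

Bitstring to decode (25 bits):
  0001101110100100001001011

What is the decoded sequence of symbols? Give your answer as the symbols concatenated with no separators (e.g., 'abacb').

Answer: eaakkfeffj

Derivation:
Bit 0: prefix='0' (no match yet)
Bit 1: prefix='00' -> emit 'e', reset
Bit 2: prefix='0' (no match yet)
Bit 3: prefix='01' (no match yet)
Bit 4: prefix='011' -> emit 'a', reset
Bit 5: prefix='0' (no match yet)
Bit 6: prefix='01' (no match yet)
Bit 7: prefix='011' -> emit 'a', reset
Bit 8: prefix='1' (no match yet)
Bit 9: prefix='10' -> emit 'k', reset
Bit 10: prefix='1' (no match yet)
Bit 11: prefix='10' -> emit 'k', reset
Bit 12: prefix='0' (no match yet)
Bit 13: prefix='01' (no match yet)
Bit 14: prefix='010' -> emit 'f', reset
Bit 15: prefix='0' (no match yet)
Bit 16: prefix='00' -> emit 'e', reset
Bit 17: prefix='0' (no match yet)
Bit 18: prefix='01' (no match yet)
Bit 19: prefix='010' -> emit 'f', reset
Bit 20: prefix='0' (no match yet)
Bit 21: prefix='01' (no match yet)
Bit 22: prefix='010' -> emit 'f', reset
Bit 23: prefix='1' (no match yet)
Bit 24: prefix='11' -> emit 'j', reset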